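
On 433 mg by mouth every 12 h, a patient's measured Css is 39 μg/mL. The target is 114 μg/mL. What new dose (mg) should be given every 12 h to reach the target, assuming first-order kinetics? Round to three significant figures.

1270 mg

With linear kinetics, Css is proportional to dose rate (D/τ) at fixed clearance.
D₂ = D₁ × (Css,target / Css,current) = 433 × 114/39 = 1266 mg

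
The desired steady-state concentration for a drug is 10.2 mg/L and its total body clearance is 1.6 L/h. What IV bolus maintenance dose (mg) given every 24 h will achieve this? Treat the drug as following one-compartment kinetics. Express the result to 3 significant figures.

D = CL × Css × τ = 1.600 × 10.2 × 24 = 391.7 mg

392 mg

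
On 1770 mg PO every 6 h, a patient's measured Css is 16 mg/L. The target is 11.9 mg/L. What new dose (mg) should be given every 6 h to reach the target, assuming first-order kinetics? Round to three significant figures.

For first-order elimination, Css ∝ F·D/(CL·τ); F and CL are unchanged, so Css ∝ D/τ.
D₂ = D₁ × (Css,target / Css,current) = 1770 × 11.9/16 = 1316 mg

1320 mg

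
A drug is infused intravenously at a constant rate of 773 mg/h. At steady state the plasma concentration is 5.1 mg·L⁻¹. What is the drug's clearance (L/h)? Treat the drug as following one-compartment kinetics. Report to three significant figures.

At steady state, infusion rate = CL × Css, so CL = rate / Css.
CL = 773 / 5.1 = 151.6 L/h

152 L/h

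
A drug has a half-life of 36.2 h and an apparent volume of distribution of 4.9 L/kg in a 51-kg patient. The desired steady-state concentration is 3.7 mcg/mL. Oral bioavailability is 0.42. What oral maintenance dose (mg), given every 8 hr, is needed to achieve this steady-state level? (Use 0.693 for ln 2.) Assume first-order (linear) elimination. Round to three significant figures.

Vd = 4.9 L/kg × 51 kg = 249.9 L
CL = 0.693 × Vd / t½ = 0.693 × 249.9 / 36.2 = 4.784 L/h
D = CL × Css × τ / F = 4.784 × 3.7 × 8 / 0.42 = 337.2 mg

337 mg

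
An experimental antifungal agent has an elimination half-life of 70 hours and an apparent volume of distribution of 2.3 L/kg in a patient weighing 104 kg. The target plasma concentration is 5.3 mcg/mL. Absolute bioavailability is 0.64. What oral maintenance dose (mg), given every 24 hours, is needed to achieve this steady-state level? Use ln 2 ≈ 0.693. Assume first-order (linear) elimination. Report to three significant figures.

471 mg

Vd(total) = 104 kg × 2.3 L/kg = 239.2 L
CL = ln 2 · Vd / t½ = 0.693 × 239.2 / 70 = 2.368 L/h
D = CL × Css × τ / F = 2.368 × 5.3 × 24 / 0.64 = 470.6 mg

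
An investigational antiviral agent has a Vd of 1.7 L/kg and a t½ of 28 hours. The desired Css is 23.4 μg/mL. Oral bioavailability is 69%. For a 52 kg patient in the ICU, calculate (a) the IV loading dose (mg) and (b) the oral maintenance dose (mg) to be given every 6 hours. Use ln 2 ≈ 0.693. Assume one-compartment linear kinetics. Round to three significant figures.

Vd(total) = 52 kg × 1.7 L/kg = 88.40 L
LD = Vd × C = 88.40 × 23.4 = 2069 mg
CL = 0.693 × Vd / t½ = 0.693 × 88.40 / 28 = 2.188 L/h
D = CL × Css × τ / F = 2.188 × 23.4 × 6 / 0.69 = 445.2 mg

(a) 2070 mg; (b) 445 mg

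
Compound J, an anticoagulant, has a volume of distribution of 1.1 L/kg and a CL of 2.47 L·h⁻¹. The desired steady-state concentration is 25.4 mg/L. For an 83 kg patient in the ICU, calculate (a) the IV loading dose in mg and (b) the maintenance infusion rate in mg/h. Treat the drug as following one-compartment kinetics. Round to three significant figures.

Vd = 1.1 L/kg × 83 kg = 91.30 L
Loading: fill Vd to C_target → 91.30 L × 25.4 mg/L = 2319 mg
Infusion rate = 2.470 L/h × 25.4 mg/L = 62.74 mg/h

(a) 2320 mg; (b) 62.7 mg/h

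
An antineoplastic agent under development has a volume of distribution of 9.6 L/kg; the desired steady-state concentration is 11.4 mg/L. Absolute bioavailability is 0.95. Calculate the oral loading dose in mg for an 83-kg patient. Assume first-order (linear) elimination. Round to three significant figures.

Vd(total) = 83 kg × 9.6 L/kg = 796.8 L
LD = Vd × C / F = 796.8 × 11.40 / 0.95 = 9562 mg

9560 mg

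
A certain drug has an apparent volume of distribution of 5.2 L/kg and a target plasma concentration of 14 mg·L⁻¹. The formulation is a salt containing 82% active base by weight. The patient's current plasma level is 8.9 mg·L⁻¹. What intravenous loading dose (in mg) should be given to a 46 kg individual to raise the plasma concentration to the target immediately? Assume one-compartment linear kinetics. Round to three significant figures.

1490 mg

Vd(total) = 46 kg × 5.2 L/kg = 239.2 L
The loading dose fills Vd to the target concentration.
Concentration deficit ΔC = 14 − 8.9 = 5.100 mg/L
LD = Vd × ΔC / S = 239.2 × 5.100 / 0.82 = 1488 mg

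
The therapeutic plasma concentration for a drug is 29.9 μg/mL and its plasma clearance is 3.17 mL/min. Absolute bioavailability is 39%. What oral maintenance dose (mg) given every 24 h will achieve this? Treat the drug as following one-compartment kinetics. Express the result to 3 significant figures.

350 mg

CL = 3.17 mL/min × 60/1000 = 0.1902 L/h
At steady state, dose per interval replaces the amount cleared in that interval: F·D/τ = CL·Css.
D = CL × Css × τ / F = 0.1902 × 29.9 × 24 / 0.39 = 350.0 mg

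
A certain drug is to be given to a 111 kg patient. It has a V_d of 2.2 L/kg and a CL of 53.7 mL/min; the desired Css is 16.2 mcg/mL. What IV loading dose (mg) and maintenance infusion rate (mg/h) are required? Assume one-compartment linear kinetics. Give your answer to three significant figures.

Total Vd = 2.2 × 111 = 244.2 L
LD = Vd · C_target = 244.2 × 16.2 = 3956 mg
CL = 53.7 mL/min × 60/1000 = 3.222 L/h
Infusion rate = 3.222 L/h × 16.2 mg/L = 52.20 mg/h

(a) 3960 mg; (b) 52.2 mg/h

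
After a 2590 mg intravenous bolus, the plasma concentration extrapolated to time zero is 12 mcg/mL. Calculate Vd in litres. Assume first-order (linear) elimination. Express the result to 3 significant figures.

Immediately after an IV bolus, C₀ = Dose / Vd, so Vd = Dose / C₀.
Vd = 2590 / 12 = 215.8 L

216 L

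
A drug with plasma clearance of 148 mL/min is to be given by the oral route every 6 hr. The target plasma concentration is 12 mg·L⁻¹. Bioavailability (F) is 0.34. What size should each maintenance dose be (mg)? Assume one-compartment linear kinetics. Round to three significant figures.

CL = 148 mL/min × 60/1000 = 8.880 L/h
D = CL × Css × τ / F = 8.880 × 12 × 6 / 0.34 = 1880 mg

1880 mg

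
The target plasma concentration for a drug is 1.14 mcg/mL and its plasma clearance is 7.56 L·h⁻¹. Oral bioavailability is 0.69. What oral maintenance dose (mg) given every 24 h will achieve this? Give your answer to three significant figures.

D = CL × Css × τ / F = 7.560 × 1.14 × 24 / 0.69 = 299.8 mg

300 mg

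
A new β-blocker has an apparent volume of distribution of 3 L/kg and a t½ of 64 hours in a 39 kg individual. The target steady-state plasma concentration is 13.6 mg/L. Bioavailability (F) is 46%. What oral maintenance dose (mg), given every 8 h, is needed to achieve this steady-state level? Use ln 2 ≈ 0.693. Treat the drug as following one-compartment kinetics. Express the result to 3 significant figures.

Vd(total) = 39 kg × 3 L/kg = 117.0 L
CL = ln 2 · Vd / t½ = 0.693 × 117.0 / 64 = 1.267 L/h
D = CL × Css × τ / F = 1.267 × 13.6 × 8 / 0.46 = 299.7 mg

300 mg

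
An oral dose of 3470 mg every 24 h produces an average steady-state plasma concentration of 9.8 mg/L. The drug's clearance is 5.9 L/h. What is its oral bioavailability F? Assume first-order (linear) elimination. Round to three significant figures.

0.400

F·D/τ = CL·Css at steady state → F = CL·Css·τ / D.
F = 5.9 × 9.8 × 24 / 3470 = 0.400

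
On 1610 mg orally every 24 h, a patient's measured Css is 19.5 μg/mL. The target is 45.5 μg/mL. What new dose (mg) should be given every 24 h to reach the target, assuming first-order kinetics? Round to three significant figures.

3760 mg

For first-order elimination, Css ∝ F·D/(CL·τ); F and CL are unchanged, so Css ∝ D/τ.
D₂ = D₁ × (Css,target / Css,current) = 1610 × 45.5/19.5 = 3757 mg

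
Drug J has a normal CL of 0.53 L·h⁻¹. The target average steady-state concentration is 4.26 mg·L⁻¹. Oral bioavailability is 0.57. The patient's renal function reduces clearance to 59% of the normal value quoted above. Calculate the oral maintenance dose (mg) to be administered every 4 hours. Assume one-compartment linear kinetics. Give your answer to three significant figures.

Patient clearance = 0.59 × 0.5300 = 0.3127 L/h
D = CL × Css × τ / F = 0.3127 × 4.26 × 4 / 0.57 = 9.348 mg

9.35 mg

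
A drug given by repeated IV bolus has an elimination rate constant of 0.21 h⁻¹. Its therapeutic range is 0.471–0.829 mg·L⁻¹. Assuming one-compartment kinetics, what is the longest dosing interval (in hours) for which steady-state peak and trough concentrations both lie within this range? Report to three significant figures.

Between IV bolus doses, concentration decays as C = C₀·e^(−kτ), so C_peak/C_trough = e^(kτ).
τ_max = ln(C_peak/C_trough) / k = ln(0.829/0.471) / 0.2100 = 0.5654 / 0.2100 = 2.692 h

2.69 h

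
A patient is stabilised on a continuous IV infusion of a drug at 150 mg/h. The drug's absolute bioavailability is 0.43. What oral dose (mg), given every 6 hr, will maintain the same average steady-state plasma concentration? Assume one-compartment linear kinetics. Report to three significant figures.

To maintain the same Css, the systemic dosing rate must be unchanged: F·D/τ = infusion rate.
D = rate × τ / F = 150 × 6 / 0.43 = 2093 mg

2090 mg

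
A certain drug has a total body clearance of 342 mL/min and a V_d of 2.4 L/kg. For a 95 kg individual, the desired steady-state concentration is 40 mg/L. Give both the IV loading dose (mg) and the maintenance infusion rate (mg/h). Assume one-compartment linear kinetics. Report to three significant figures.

Total Vd = 2.4 × 95 = 228.0 L
Loading dose = Vd × C = 228.0 × 40 = 9120 mg
Convert clearance: 342 mL/min × 60 min/h ÷ 1000 mL/L = 20.52 L/h
Maintenance infusion rate = CL × Css = 20.52 × 40 = 820.8 mg/h

(a) 9120 mg; (b) 821 mg/h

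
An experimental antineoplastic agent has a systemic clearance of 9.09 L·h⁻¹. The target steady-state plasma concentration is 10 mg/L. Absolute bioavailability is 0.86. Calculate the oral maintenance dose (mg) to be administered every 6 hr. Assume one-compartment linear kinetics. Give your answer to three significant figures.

634 mg

At steady state, dose per interval replaces the amount cleared in that interval: F·D/τ = CL·Css.
D = CL × Css × τ / F = 9.090 × 10 × 6 / 0.86 = 634.2 mg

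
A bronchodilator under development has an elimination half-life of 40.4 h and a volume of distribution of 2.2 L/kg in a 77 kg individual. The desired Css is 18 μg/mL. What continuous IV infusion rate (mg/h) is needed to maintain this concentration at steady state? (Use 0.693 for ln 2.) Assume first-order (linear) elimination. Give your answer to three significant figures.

Vd = 2.2 L/kg × 77 kg = 169.4 L
CL = 0.693 × Vd / t½ = 0.693 × 169.4 / 40.4 = 2.906 L/h
Infusion rate = CL × Css = 2.906 × 18 = 52.31 mg/h

52.3 mg/h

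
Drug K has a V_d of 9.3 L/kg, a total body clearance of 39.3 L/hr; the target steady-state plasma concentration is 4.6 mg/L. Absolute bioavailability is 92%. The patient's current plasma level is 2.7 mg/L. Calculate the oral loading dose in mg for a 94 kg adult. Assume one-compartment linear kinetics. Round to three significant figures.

Vd = 9.3 L/kg × 94 kg = 874.2 L
The loading dose fills Vd to the target concentration.
Concentration deficit ΔC = 4.6 − 2.7 = 1.900 mg/L
LD = Vd × ΔC / F = 874.2 × 1.900 / 0.92 = 1805 mg

1810 mg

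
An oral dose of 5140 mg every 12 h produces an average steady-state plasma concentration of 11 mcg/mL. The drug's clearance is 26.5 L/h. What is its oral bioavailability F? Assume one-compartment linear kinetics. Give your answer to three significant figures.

F·D/τ = CL·Css at steady state → F = CL·Css·τ / D.
F = 26.5 × 11 × 12 / 5140 = 0.681

0.681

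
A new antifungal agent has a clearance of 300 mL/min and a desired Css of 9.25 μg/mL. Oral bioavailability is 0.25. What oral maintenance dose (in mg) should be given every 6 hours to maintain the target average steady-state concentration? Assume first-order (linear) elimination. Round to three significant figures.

4000 mg

Convert clearance: 300 mL/min × 60 min/h ÷ 1000 mL/L = 18.00 L/h
D = CL × Css × τ / F = 18.00 × 9.25 × 6 / 0.25 = 3996 mg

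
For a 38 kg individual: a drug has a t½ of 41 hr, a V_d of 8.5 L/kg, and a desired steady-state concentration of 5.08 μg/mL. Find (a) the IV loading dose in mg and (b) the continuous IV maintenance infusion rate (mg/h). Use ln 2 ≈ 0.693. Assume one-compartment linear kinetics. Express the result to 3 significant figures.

Total Vd = 8.5 × 38 = 323.0 L
LD = Vd × C = 323.0 × 5.08 = 1641 mg
CL = 0.693 × Vd / t½ = 0.693 × 323.0 / 41 = 5.459 L/h
Infusion rate = CL × Css = 5.459 × 5.08 = 27.73 mg/h

(a) 1640 mg; (b) 27.7 mg/h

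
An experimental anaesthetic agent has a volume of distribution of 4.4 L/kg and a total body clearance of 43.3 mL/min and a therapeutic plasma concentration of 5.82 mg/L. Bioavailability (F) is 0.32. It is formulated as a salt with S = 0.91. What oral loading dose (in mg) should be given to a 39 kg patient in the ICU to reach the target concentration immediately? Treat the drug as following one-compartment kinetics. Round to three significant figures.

Vd(total) = 39 kg × 4.4 L/kg = 171.6 L
The loading dose fills Vd to the target concentration.
LD = Vd × C / F / S = 171.6 × 5.820 / 0.32 / 0.91 = 3430 mg

3430 mg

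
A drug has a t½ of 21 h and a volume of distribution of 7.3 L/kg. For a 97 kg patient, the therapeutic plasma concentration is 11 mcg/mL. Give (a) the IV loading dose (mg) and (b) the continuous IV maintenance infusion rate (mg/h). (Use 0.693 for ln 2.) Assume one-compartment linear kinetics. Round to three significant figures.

(a) 7790 mg; (b) 257 mg/h

Vd(total) = 97 kg × 7.3 L/kg = 708.1 L
LD = Vd × C = 708.1 × 11 = 7789 mg
CL = 0.693 × Vd / t½ = 0.693 × 708.1 / 21 = 23.37 L/h
Infusion rate = CL × Css = 23.37 × 11 = 257.1 mg/h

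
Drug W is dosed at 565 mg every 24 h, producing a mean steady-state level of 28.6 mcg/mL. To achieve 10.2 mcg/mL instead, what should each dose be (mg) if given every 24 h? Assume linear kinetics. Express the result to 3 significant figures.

202 mg

For first-order elimination, Css ∝ F·D/(CL·τ); F and CL are unchanged, so Css ∝ D/τ.
D₂ = D₁ × (Css,target / Css,current) = 565 × 10.2/28.6 = 201.5 mg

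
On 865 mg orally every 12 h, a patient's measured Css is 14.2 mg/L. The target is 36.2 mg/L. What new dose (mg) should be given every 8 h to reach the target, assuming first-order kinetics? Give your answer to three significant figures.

1470 mg

For first-order elimination, Css ∝ F·D/(CL·τ); F and CL are unchanged, so Css ∝ D/τ.
D₂ = D₁ × (Css,target / Css,current) × (τ₂/τ₁) = 865 × (36.2/14.2) × (8/12) = 1470 mg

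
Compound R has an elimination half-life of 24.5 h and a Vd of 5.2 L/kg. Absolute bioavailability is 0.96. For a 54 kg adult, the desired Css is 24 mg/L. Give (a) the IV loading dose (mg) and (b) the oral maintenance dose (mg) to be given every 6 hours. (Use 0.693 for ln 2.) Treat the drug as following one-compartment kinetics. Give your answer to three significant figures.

(a) 6740 mg; (b) 1190 mg

Vd = 5.2 L/kg × 54 kg = 280.8 L
LD = Vd × C = 280.8 × 24 = 6739 mg
CL = 0.693 × Vd / t½ = 0.693 × 280.8 / 24.5 = 7.943 L/h
D = CL × Css × τ / F = 7.943 × 24 × 6 / 0.96 = 1191 mg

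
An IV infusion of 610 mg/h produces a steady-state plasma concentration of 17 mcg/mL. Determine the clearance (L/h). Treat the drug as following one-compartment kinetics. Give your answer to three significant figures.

35.9 L/h

At steady state, infusion rate = CL × Css, so CL = rate / Css.
CL = 610 / 17 = 35.88 L/h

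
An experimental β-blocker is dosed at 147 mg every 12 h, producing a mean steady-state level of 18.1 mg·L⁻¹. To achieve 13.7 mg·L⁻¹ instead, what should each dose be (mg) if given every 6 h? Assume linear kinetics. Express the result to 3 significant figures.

55.6 mg

For first-order elimination, Css ∝ F·D/(CL·τ); F and CL are unchanged, so Css ∝ D/τ.
D₂ = D₁ × (Css,target / Css,current) × (τ₂/τ₁) = 147 × (13.7/18.1) × (6/12) = 55.63 mg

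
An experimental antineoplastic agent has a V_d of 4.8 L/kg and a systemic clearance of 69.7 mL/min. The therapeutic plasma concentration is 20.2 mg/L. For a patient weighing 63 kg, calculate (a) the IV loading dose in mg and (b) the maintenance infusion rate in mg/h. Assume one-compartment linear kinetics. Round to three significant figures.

(a) 6110 mg; (b) 84.5 mg/h

Vd(total) = 63 kg × 4.8 L/kg = 302.4 L
LD = Vd · C_target = 302.4 × 20.2 = 6108 mg
Convert clearance: 69.7 mL/min × 60 min/h ÷ 1000 mL/L = 4.182 L/h
Infusion rate = 4.182 L/h × 20.2 mg/L = 84.48 mg/h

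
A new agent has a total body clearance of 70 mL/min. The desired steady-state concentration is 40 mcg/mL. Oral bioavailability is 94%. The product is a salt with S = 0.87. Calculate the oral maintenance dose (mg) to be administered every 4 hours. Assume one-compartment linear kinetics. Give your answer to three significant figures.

822 mg

Convert clearance: 70 mL/min × 60 min/h ÷ 1000 mL/L = 4.200 L/h
D = CL × Css × τ / F / S = 4.200 × 40 × 4 / 0.94 / 0.87 = 821.7 mg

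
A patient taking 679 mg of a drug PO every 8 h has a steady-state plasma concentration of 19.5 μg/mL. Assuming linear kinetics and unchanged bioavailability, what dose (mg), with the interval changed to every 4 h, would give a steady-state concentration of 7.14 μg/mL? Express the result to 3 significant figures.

With linear kinetics, Css is proportional to dose rate (D/τ) at fixed clearance.
D₂ = D₁ × (Css,target / Css,current) × (τ₂/τ₁) = 679 × (7.14/19.5) × (4/8) = 124.3 mg

124 mg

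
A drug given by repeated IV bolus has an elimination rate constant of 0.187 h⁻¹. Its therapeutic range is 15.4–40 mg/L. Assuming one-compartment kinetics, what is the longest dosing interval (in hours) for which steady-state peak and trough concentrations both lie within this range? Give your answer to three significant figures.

5.10 h

Between IV bolus doses, concentration decays as C = C₀·e^(−kτ), so C_peak/C_trough = e^(kτ).
τ_max = ln(C_peak/C_trough) / k = ln(40/15.4) / 0.1870 = 0.9545 / 0.1870 = 5.104 h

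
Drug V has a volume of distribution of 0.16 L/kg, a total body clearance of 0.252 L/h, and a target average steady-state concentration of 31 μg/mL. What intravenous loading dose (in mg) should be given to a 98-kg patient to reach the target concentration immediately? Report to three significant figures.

486 mg

Vd = 0.16 L/kg × 98 kg = 15.68 L
LD is governed by Vd — clearance does not enter the loading-dose calculation.
LD = Vd × C = 15.68 × 31.00 = 486.1 mg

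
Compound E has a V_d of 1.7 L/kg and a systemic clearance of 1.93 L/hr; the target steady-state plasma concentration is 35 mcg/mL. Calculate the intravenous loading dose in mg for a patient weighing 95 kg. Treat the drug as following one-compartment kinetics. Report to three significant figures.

Total Vd = 1.7 × 95 = 161.5 L
LD = Vd × C = 161.5 × 35.00 = 5653 mg

5650 mg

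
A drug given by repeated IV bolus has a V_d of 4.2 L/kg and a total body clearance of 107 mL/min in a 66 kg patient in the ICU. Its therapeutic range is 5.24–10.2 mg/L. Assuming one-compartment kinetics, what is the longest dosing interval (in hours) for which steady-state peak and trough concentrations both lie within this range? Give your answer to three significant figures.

Vd = 4.2 L/kg × 66 kg = 277.2 L
Convert clearance: 107 mL/min × 60 min/h ÷ 1000 mL/L = 6.420 L/h
k = CL / Vd = 6.420 / 277.2 = 0.02316 h⁻¹
Between IV bolus doses, concentration decays as C = C₀·e^(−kτ), so C_peak/C_trough = e^(kτ).
τ_max = ln(C_peak/C_trough) / k = ln(10.2/5.24) / 0.02316 = 0.6661 / 0.02316 = 28.76 h

28.8 h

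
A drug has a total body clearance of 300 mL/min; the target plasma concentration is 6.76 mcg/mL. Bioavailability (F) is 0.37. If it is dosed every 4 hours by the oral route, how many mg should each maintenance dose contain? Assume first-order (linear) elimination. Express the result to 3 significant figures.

CL = 300 mL/min × 60/1000 = 18.00 L/h
D = CL × Css × τ / F = 18.00 × 6.76 × 4 / 0.37 = 1315 mg

1320 mg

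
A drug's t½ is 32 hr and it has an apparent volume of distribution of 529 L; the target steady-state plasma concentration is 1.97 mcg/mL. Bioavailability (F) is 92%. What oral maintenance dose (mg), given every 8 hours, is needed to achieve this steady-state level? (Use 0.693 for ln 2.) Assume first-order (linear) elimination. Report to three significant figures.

196 mg

k = 0.693/32 = 0.02166 h⁻¹, so CL = k·Vd = 0.02166 × 529.0 = 11.46 L/h
D = CL × Css × τ / F = 11.46 × 1.97 × 8 / 0.92 = 196.3 mg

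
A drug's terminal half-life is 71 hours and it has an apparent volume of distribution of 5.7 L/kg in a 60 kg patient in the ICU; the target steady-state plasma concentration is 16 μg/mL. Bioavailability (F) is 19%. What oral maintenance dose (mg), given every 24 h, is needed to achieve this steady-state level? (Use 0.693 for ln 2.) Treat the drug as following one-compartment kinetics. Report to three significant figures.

Total Vd = 5.7 × 60 = 342.0 L
CL = ln 2 · Vd / t½ = 0.693 × 342.0 / 71 = 3.338 L/h
D = CL × Css × τ / F = 3.338 × 16 × 24 / 0.19 = 6746 mg

6750 mg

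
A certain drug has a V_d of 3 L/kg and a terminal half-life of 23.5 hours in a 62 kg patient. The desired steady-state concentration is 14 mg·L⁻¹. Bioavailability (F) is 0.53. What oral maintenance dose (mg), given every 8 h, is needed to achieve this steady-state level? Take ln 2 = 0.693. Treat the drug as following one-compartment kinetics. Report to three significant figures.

1160 mg

Total Vd = 3 × 62 = 186.0 L
CL = 0.693 × Vd / t½ = 0.693 × 186.0 / 23.5 = 5.485 L/h
D = CL × Css × τ / F = 5.485 × 14 × 8 / 0.53 = 1159 mg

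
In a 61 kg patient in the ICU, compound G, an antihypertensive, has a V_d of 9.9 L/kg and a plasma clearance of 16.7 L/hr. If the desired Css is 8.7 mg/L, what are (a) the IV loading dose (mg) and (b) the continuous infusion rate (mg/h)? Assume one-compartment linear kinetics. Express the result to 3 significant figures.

Vd(total) = 61 kg × 9.9 L/kg = 603.9 L
Loading dose = Vd × C = 603.9 × 8.7 = 5254 mg
Maintenance: replace elimination → rate = CL × Css = 16.70 × 8.7 = 145.3 mg/h

(a) 5250 mg; (b) 145 mg/h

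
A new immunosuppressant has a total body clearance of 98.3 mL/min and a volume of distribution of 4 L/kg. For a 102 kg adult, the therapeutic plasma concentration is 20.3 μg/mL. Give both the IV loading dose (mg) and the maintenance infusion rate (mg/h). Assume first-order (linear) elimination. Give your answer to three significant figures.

(a) 8280 mg; (b) 120 mg/h

Vd = 4 L/kg × 102 kg = 408.0 L
LD = Vd · C_target = 408.0 × 20.3 = 8282 mg
CL = 98.3 mL/min = 98.3 × 0.06 = 5.898 L/h
Infusion rate = 5.898 L/h × 20.3 mg/L = 119.7 mg/h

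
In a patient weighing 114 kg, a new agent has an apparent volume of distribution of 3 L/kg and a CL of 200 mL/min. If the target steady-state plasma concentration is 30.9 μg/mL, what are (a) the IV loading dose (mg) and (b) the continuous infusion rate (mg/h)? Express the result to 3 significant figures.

(a) 10600 mg; (b) 371 mg/h

Vd(total) = 114 kg × 3 L/kg = 342.0 L
LD = Vd · C_target = 342.0 × 30.9 = 10570 mg
Convert clearance: 200 mL/min × 60 min/h ÷ 1000 mL/L = 12.00 L/h
Maintenance infusion rate = CL × Css = 12.00 × 30.9 = 370.8 mg/h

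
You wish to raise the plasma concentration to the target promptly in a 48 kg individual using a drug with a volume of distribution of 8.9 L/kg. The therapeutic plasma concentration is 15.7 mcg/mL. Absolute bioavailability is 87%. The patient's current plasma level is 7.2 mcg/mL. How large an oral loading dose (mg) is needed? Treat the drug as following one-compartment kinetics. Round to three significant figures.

4170 mg

Total Vd = 8.9 × 48 = 427.2 L
Concentration deficit ΔC = 15.7 − 7.2 = 8.500 mg/L
LD = Vd × ΔC / F = 427.2 × 8.500 / 0.87 = 4174 mg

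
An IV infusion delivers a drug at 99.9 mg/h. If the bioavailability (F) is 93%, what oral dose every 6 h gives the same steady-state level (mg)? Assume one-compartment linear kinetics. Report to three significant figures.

645 mg

To maintain the same Css, the systemic dosing rate must be unchanged: F·D/τ = infusion rate.
D = rate × τ / F = 99.9 × 6 / 0.93 = 644.5 mg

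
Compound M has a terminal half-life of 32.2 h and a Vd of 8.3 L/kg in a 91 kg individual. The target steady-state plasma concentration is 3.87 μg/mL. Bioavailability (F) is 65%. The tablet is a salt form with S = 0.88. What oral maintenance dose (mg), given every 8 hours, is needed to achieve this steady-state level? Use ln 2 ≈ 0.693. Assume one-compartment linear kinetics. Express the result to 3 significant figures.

880 mg

Vd = 8.3 L/kg × 91 kg = 755.3 L
CL = 0.693 × Vd / t½ = 0.693 × 755.3 / 32.2 = 16.26 L/h
D = CL × Css × τ / F / S = 16.26 × 3.87 × 8 / 0.65 / 0.88 = 880.1 mg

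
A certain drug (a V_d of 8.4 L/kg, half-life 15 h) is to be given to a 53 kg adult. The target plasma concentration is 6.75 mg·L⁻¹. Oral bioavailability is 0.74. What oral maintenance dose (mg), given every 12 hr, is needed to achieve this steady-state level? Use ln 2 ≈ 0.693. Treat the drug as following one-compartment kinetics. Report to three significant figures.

2250 mg

Total Vd = 8.4 × 53 = 445.2 L
CL = 0.693 × Vd / t½ = 0.693 × 445.2 / 15 = 20.57 L/h
D = CL × Css × τ / F = 20.57 × 6.75 × 12 / 0.74 = 2252 mg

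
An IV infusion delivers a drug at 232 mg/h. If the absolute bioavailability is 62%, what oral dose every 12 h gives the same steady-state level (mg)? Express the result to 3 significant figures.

To maintain the same Css, the systemic dosing rate must be unchanged: F·D/τ = infusion rate.
D = rate × τ / F = 232 × 12 / 0.62 = 4490 mg

4490 mg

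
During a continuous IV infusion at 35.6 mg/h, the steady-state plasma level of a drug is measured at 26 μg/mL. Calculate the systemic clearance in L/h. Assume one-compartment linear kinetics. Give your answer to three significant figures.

At steady state, infusion rate = CL × Css, so CL = rate / Css.
CL = 35.6 / 26 = 1.369 L/h

1.37 L/h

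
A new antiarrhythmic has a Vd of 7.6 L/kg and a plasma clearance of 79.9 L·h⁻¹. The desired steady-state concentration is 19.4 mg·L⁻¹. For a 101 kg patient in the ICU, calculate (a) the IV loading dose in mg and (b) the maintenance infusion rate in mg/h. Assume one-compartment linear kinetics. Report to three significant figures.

(a) 14900 mg; (b) 1550 mg/h

Total Vd = 7.6 × 101 = 767.6 L
Loading dose = Vd × C = 767.6 × 19.4 = 14890 mg
Maintenance: replace elimination → rate = CL × Css = 79.90 × 19.4 = 1550 mg/h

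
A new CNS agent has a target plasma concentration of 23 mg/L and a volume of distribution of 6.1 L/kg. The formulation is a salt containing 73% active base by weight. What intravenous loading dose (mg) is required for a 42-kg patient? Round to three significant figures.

8070 mg

Vd(total) = 42 kg × 6.1 L/kg = 256.2 L
LD = Vd × C / S = 256.2 × 23.00 / 0.73 = 8072 mg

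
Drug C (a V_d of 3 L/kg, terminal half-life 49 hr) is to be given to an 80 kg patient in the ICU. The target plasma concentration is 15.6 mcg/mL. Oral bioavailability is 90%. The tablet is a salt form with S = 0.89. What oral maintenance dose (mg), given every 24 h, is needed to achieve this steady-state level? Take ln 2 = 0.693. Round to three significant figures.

Vd(total) = 80 kg × 3 L/kg = 240.0 L
CL = ln 2 · Vd / t½ = 0.693 × 240.0 / 49 = 3.394 L/h
D = CL × Css × τ / F / S = 3.394 × 15.6 × 24 / 0.9 / 0.89 = 1586 mg

1590 mg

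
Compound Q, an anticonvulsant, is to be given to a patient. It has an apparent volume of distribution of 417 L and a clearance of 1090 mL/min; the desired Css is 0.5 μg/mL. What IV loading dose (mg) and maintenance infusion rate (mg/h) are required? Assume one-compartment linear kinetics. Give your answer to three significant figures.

(a) 209 mg; (b) 32.7 mg/h

Loading dose = Vd × C = 417.0 × 0.5 = 208.5 mg
CL = 1090 mL/min = 1090 × 0.06 = 65.40 L/h
Maintenance infusion rate = CL × Css = 65.40 × 0.5 = 32.70 mg/h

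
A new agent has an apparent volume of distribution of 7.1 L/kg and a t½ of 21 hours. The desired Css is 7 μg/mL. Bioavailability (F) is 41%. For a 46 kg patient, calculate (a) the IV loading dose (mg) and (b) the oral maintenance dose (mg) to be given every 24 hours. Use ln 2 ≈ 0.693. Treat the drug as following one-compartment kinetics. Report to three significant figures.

(a) 2290 mg; (b) 4420 mg

Vd(total) = 46 kg × 7.1 L/kg = 326.6 L
LD = Vd × C = 326.6 × 7 = 2286 mg
CL = 0.693 × Vd / t½ = 0.693 × 326.6 / 21 = 10.78 L/h
D = CL × Css × τ / F = 10.78 × 7 × 24 / 0.41 = 4417 mg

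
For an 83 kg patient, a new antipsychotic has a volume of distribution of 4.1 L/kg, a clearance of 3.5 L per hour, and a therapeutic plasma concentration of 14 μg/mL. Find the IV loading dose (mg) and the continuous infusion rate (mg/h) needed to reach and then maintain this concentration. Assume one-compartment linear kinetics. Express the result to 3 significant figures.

Vd = 4.1 L/kg × 83 kg = 340.3 L
Loading dose = Vd × C = 340.3 × 14 = 4764 mg
Infusion rate = 3.500 L/h × 14 mg/L = 49.00 mg/h

(a) 4760 mg; (b) 49.0 mg/h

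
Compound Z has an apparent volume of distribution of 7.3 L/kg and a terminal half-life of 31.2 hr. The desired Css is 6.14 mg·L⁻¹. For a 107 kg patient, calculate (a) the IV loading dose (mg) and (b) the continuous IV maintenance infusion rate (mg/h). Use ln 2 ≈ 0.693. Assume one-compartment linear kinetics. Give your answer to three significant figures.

(a) 4800 mg; (b) 107 mg/h

Vd = 7.3 L/kg × 107 kg = 781.1 L
LD = Vd × C = 781.1 × 6.14 = 4796 mg
CL = 0.693 × Vd / t½ = 0.693 × 781.1 / 31.2 = 17.35 L/h
Infusion rate = CL × Css = 17.35 × 6.14 = 106.5 mg/h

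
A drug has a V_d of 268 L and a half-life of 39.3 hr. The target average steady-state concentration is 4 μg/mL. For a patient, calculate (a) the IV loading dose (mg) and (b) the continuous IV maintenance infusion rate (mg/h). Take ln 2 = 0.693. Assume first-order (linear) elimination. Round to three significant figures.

LD = Vd × C = 268.0 × 4 = 1072 mg
CL = 0.693 × Vd / t½ = 0.693 × 268.0 / 39.3 = 4.726 L/h
Infusion rate = CL × Css = 4.726 × 4 = 18.90 mg/h

(a) 1070 mg; (b) 18.9 mg/h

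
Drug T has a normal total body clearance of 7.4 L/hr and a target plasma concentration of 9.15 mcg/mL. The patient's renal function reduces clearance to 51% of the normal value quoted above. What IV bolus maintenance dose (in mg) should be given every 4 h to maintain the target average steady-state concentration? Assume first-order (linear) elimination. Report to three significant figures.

Patient clearance = 0.51 × 7.400 = 3.774 L/h
D = CL × Css × τ = 3.774 × 9.15 × 4 = 138.1 mg

138 mg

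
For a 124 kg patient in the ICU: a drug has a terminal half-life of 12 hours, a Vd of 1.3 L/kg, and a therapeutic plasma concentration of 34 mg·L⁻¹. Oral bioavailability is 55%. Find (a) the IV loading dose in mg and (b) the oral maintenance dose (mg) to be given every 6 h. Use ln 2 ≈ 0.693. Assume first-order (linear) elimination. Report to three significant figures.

(a) 5480 mg; (b) 3450 mg

Vd = 1.3 L/kg × 124 kg = 161.2 L
LD = Vd × C = 161.2 × 34 = 5481 mg
CL = 0.693 × Vd / t½ = 0.693 × 161.2 / 12 = 9.309 L/h
D = CL × Css × τ / F = 9.309 × 34 × 6 / 0.55 = 3453 mg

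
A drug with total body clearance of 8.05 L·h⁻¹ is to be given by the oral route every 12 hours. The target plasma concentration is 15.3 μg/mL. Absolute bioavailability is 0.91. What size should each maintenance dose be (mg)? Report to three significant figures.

1620 mg

D = CL × Css × τ / F = 8.050 × 15.3 × 12 / 0.91 = 1624 mg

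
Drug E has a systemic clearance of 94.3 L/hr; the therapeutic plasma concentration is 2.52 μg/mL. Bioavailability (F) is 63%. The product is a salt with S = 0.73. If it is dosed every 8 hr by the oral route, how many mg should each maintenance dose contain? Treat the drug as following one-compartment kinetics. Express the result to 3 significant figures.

4130 mg

At steady state, dose per interval replaces the amount cleared in that interval: F·S·D/τ = CL·Css.
D = CL × Css × τ / F / S = 94.30 × 2.52 × 8 / 0.63 / 0.73 = 4134 mg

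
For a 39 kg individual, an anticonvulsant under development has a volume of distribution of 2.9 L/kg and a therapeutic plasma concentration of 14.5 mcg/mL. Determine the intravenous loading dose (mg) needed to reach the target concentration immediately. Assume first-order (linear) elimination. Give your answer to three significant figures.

1640 mg

Total Vd = 2.9 × 39 = 113.1 L
LD = Vd × C = 113.1 × 14.50 = 1640 mg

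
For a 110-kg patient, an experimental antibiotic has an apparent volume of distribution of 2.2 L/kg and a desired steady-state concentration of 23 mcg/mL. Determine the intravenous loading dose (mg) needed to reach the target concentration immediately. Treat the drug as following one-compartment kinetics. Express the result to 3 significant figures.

Total Vd = 2.2 × 110 = 242.0 L
The loading dose fills Vd to the target concentration.
LD = Vd × C = 242.0 × 23.00 = 5566 mg

5570 mg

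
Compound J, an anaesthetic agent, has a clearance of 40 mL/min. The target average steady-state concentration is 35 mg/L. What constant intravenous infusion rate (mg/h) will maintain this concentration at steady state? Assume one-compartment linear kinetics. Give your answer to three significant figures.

CL = 40 mL/min = 40 × 0.06 = 2.400 L/h
Infusion rate = CL · Css = 2.400 L/h × 35 mg/L = 84.00 mg/h

84.0 mg/h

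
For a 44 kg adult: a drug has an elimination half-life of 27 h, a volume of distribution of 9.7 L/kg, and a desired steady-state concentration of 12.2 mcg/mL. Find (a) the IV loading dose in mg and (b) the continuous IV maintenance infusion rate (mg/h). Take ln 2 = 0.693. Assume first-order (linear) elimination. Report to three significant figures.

(a) 5210 mg; (b) 134 mg/h

Vd = 9.7 L/kg × 44 kg = 426.8 L
LD = Vd × C = 426.8 × 12.2 = 5207 mg
CL = 0.693 × Vd / t½ = 0.693 × 426.8 / 27 = 10.95 L/h
Infusion rate = CL × Css = 10.95 × 12.2 = 133.6 mg/h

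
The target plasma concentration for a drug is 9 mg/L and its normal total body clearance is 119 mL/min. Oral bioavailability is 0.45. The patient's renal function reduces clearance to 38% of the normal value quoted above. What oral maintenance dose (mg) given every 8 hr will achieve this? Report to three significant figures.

434 mg

CL = 119 mL/min × 60/1000 = 7.140 L/h
Patient clearance = 0.38 × 7.140 = 2.713 L/h
D = CL × Css × τ / F = 2.713 × 9 × 8 / 0.45 = 434.1 mg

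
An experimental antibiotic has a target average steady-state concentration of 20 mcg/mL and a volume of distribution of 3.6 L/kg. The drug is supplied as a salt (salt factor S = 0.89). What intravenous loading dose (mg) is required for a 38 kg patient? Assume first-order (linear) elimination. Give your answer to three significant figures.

Total Vd = 3.6 × 38 = 136.8 L
The loading dose fills Vd to the target concentration.
LD = Vd × C / S = 136.8 × 20.00 / 0.89 = 3074 mg

3070 mg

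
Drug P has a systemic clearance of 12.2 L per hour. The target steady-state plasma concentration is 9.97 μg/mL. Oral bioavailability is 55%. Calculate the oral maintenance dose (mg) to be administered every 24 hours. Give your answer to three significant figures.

5310 mg

D = CL × Css × τ / F = 12.20 × 9.97 × 24 / 0.55 = 5308 mg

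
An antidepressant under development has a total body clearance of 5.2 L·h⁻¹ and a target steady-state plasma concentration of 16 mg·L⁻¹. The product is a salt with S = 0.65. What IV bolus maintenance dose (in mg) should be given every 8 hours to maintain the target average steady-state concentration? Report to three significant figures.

D = CL × Css × τ / S = 5.200 × 16 × 8 / 0.65 = 1024 mg

1020 mg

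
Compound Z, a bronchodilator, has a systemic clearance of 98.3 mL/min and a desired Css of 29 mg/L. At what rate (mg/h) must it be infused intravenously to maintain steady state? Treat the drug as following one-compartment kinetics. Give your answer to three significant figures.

171 mg/h

Convert clearance: 98.3 mL/min × 60 min/h ÷ 1000 mL/L = 5.898 L/h
At steady state, infusion rate equals elimination rate: rate in = CL × Css.
Rate = CL × Css = 5.898 × 29 = 171.0 mg/h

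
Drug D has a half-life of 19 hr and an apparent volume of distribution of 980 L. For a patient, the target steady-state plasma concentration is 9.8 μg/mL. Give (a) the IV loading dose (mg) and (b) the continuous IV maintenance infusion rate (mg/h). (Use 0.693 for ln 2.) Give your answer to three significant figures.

(a) 9600 mg; (b) 350 mg/h

LD = Vd × C = 980.0 × 9.8 = 9604 mg
CL = 0.693 × Vd / t½ = 0.693 × 980.0 / 19 = 35.74 L/h
Infusion rate = CL × Css = 35.74 × 9.8 = 350.3 mg/h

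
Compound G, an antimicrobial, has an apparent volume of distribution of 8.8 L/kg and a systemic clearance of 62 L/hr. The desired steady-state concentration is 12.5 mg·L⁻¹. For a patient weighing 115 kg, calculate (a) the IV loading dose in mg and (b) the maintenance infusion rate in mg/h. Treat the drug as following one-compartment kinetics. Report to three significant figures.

Vd = 8.8 L/kg × 115 kg = 1012 L
LD = Vd · C_target = 1012 × 12.5 = 12650 mg
Maintenance: replace elimination → rate = CL × Css = 62.00 × 12.5 = 775.0 mg/h

(a) 12700 mg; (b) 775 mg/h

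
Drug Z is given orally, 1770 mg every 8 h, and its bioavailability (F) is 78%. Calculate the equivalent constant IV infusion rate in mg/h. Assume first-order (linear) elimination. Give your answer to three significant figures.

173 mg/h

Equivalent systemic input: infusion rate = F·D/τ.
Rate = 0.78 × 1770 / 8 = 172.6 mg/h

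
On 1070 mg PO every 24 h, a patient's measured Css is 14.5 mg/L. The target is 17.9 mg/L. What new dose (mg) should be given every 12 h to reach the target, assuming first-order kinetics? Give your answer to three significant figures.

660 mg

For first-order elimination, Css ∝ F·D/(CL·τ); F and CL are unchanged, so Css ∝ D/τ.
D₂ = D₁ × (Css,target / Css,current) × (τ₂/τ₁) = 1070 × (17.9/14.5) × (12/24) = 660.4 mg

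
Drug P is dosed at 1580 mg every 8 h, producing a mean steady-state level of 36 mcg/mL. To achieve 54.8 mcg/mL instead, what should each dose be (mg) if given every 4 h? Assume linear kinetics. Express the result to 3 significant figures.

For first-order elimination, Css ∝ F·D/(CL·τ); F and CL are unchanged, so Css ∝ D/τ.
D₂ = D₁ × (Css,target / Css,current) × (τ₂/τ₁) = 1580 × (54.8/36) × (4/8) = 1203 mg

1200 mg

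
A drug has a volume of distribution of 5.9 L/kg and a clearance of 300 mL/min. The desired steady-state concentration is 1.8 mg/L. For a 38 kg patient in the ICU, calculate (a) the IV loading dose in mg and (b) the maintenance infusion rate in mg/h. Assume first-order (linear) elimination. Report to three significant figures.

(a) 404 mg; (b) 32.4 mg/h

Total Vd = 5.9 × 38 = 224.2 L
Loading dose = Vd × C = 224.2 × 1.8 = 403.6 mg
CL = 300 mL/min = 300 × 0.06 = 18.00 L/h
Maintenance infusion rate = CL × Css = 18.00 × 1.8 = 32.40 mg/h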